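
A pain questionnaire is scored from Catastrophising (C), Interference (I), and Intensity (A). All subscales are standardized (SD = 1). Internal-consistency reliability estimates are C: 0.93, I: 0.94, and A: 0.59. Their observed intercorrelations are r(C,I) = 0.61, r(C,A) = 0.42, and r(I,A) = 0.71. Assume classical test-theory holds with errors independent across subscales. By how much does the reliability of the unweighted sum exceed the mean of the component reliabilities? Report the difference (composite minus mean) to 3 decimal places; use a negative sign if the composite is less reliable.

Var(sum) = 3 + 3.48 = 6.48; true-score variance = 2.46 + 3.48 = 5.94; composite reliability = 0.9167.
Mean component reliability = 0.8200.
Difference = 0.9167 − 0.8200 = 0.097.

0.097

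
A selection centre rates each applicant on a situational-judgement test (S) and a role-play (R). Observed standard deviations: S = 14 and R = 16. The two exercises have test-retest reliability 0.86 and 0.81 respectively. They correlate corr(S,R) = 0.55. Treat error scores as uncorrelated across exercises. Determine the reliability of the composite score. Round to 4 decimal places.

Var(S+R) = 14² + 16² + 2·[14·16·0.55] = 452 + 246.4 = 698.4.
Because errors are independent across components, Cov(Tᵢ,Tⱼ) = Cov(Xᵢ,Xⱼ); the off-diagonal part of the true-score variance is the same as above.
True-score variance = [14²·0.86 + 16²·0.81] + 246.4 = 375.92 + 246.4 = 622.32.
Reliability = 622.32 / 698.4 = 0.8911.

0.8911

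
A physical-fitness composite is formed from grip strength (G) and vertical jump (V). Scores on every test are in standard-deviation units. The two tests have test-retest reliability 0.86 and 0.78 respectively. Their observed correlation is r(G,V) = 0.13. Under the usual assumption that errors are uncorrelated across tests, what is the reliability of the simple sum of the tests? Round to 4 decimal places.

Var(G+V) = 2 + 2·[0.13] = 2 + 0.26 = 2.26.
Under uncorrelated errors the observed covariances equal the true-score covariances, so only the own-variance terms attenuate.
True-score variance = [0.86 + 0.78] + 0.26 = 1.64 + 0.26 = 1.9.
Reliability = 1.9 / 2.26 = 0.8407.

0.8407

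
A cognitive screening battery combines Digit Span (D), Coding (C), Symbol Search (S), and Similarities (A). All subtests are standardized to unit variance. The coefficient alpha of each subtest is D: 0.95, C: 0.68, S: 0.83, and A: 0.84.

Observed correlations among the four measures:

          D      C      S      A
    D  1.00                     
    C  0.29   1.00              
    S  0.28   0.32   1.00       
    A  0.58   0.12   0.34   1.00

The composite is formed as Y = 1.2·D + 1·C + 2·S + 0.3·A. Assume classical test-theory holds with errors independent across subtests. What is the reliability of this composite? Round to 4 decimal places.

Var(Y) = 1.2² + 1 + 2² + 0.3² + 2·[1.2·0.29 + 2.4·0.28 + 0.36·0.58 + 2·0.32 + 0.3·0.12 + 0.6·0.34] = 6.53 + 4.2176 = 10.7476.
Because errors are independent across components, Cov(Tᵢ,Tⱼ) = Cov(Xᵢ,Xⱼ); the off-diagonal part of the true-score variance is the same as above.
True-score variance = [1.2²·0.95 + 0.68 + 2²·0.83 + 0.3²·0.84] + 4.2176 = 5.4436 + 4.2176 = 9.6612.
Reliability = 9.6612 / 10.7476 = 0.8989.

0.8989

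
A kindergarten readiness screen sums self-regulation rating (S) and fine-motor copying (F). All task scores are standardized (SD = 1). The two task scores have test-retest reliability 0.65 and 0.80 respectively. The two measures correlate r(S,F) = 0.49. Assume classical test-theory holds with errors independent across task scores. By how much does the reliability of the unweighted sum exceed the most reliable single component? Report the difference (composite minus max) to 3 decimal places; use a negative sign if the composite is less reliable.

0.015

Var(sum) = 2 + 0.98 = 2.98; true-score variance = 1.45 + 0.98 = 2.43; composite reliability = 0.8154.
Max component reliability = 0.8000.
Difference = 0.8154 − 0.8000 = 0.015.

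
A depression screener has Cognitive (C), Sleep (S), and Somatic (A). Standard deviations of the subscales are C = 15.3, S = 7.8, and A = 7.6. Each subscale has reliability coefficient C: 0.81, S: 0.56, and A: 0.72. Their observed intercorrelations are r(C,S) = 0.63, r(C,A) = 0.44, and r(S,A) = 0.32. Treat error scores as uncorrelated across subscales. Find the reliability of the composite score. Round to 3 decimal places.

0.864

Var(C+S+A) = 15.3² + 7.8² + 7.6² + 2·[15.3·7.8·0.63 + 15.3·7.6·0.44 + 7.8·7.6·0.32] = 352.69 + 290.634 = 643.324.
Under uncorrelated errors the observed covariances equal the true-score covariances, so only the own-variance terms attenuate.
True-score variance = [15.3²·0.81 + 7.8²·0.56 + 7.6²·0.72] + 290.634 = 265.271 + 290.634 = 555.905.
Reliability = 555.905 / 643.324 = 0.864.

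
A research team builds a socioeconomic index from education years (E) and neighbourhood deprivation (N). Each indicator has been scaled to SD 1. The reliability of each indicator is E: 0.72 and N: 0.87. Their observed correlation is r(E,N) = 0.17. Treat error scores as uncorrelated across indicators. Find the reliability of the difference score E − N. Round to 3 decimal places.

Var(E−N) = 1 + 1 − 2·0.17 = 2 − 0.34 = 1.66.
Under uncorrelated errors the observed covariances equal the true-score covariances, so only the own-variance terms attenuate.
True-score variance = [0.72 + 0.87] − 0.34 = 1.59 − 0.34 = 1.25.
Reliability = 1.25 / 1.66 = 0.753.

0.753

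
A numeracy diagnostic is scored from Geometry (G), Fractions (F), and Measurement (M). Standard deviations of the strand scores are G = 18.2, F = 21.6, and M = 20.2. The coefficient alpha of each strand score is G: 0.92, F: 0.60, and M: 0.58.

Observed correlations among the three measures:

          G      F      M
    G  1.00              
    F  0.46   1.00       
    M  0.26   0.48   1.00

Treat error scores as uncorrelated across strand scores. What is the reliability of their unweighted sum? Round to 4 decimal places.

Var(G+F+M) = 18.2² + 21.6² + 20.2² + 2·[18.2·21.6·0.46 + 18.2·20.2·0.26 + 21.6·20.2·0.48] = 1205.84 + 971.71 = 2177.55.
Under uncorrelated errors the observed covariances equal the true-score covariances, so only the own-variance terms attenuate.
True-score variance = [18.2²·0.92 + 21.6²·0.60 + 20.2²·0.58] + 971.71 = 821.34 + 971.71 = 1793.05.
Reliability = 1793.05 / 2177.55 = 0.8234.

0.8234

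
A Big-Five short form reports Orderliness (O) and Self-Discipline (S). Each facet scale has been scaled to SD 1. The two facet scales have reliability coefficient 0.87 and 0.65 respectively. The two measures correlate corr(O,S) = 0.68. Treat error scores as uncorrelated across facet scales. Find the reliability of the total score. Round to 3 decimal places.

Var(O+S) = 2 + 2·[0.68] = 2 + 1.36 = 3.36.
Because errors are independent across components, Cov(Tᵢ,Tⱼ) = Cov(Xᵢ,Xⱼ); the off-diagonal part of the true-score variance is the same as above.
True-score variance = [0.87 + 0.65] + 1.36 = 1.52 + 1.36 = 2.88.
Reliability = 2.88 / 3.36 = 0.857.

0.857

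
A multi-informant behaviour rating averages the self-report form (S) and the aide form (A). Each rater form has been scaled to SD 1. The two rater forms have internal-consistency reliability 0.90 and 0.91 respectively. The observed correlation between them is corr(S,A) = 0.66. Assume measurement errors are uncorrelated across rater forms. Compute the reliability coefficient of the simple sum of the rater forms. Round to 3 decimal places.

0.943

Var(S+A) = 2 + 2·[0.66] = 2 + 1.32 = 3.32.
Because errors are independent across components, Cov(Tᵢ,Tⱼ) = Cov(Xᵢ,Xⱼ); the off-diagonal part of the true-score variance is the same as above.
True-score variance = [0.90 + 0.91] + 1.32 = 1.81 + 1.32 = 3.13.
Reliability = 3.13 / 3.32 = 0.943.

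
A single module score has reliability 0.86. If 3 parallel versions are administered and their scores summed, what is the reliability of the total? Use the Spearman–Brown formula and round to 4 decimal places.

ρ_k = kρ / (1 + (k−1)ρ) = 3·0.86 / (1 + 2·0.86) = 2.580 / 2.720 = 0.9485.

0.9485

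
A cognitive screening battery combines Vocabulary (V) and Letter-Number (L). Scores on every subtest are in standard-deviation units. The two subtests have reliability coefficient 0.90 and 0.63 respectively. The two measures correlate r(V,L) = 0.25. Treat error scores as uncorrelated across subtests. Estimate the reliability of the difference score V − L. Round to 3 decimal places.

Var(V−L) = 1 + 1 − 2·0.25 = 2 − 0.5 = 1.5.
Because errors are independent across components, Cov(Tᵢ,Tⱼ) = Cov(Xᵢ,Xⱼ); the off-diagonal part of the true-score variance is the same as above.
True-score variance = [0.90 + 0.63] − 0.5 = 1.53 − 0.5 = 1.03.
Reliability = 1.03 / 1.5 = 0.687.

0.687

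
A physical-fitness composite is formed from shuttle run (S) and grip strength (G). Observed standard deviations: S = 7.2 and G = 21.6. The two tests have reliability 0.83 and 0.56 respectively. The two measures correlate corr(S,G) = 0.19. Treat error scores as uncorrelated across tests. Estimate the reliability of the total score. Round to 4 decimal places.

0.6293

Var(S+G) = 7.2² + 21.6² + 2·[7.2·21.6·0.19] = 518.4 + 59.0976 = 577.498.
Because errors are independent across components, Cov(Tᵢ,Tⱼ) = Cov(Xᵢ,Xⱼ); the off-diagonal part of the true-score variance is the same as above.
True-score variance = [7.2²·0.83 + 21.6²·0.56] + 59.0976 = 304.301 + 59.0976 = 363.398.
Reliability = 363.398 / 577.498 = 0.6293.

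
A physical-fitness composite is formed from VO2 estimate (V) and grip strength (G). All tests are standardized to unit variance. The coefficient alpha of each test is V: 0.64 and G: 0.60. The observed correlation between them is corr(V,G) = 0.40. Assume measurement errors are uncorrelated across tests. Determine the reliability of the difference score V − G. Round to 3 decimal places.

Var(V−G) = 1 + 1 − 2·0.40 = 2 − 0.8 = 1.2.
Because errors are independent across components, Cov(Tᵢ,Tⱼ) = Cov(Xᵢ,Xⱼ); the off-diagonal part of the true-score variance is the same as above.
True-score variance = [0.64 + 0.60] − 0.8 = 1.24 − 0.8 = 0.44.
Reliability = 0.44 / 1.2 = 0.367.

0.367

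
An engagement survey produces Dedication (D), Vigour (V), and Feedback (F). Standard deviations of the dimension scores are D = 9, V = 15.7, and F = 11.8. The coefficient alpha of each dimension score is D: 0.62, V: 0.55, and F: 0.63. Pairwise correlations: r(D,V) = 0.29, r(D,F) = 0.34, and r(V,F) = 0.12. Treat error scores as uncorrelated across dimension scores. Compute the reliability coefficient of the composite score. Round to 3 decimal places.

Var(D+V+F) = 9² + 15.7² + 11.8² + 2·[9·15.7·0.29 + 9·11.8·0.34 + 15.7·11.8·0.12] = 466.73 + 198.632 = 665.362.
Because errors are independent across components, Cov(Tᵢ,Tⱼ) = Cov(Xᵢ,Xⱼ); the off-diagonal part of the true-score variance is the same as above.
True-score variance = [9²·0.62 + 15.7²·0.55 + 11.8²·0.63] + 198.632 = 273.511 + 198.632 = 472.143.
Reliability = 472.143 / 665.362 = 0.710.

0.710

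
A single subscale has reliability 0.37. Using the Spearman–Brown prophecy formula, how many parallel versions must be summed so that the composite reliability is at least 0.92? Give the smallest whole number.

20

k ≥ ρ*(1−ρ₁)/(ρ₁(1−ρ*)) = 0.92·0.63 / (0.37·0.08) = 19.581.
Smallest integer k = 20.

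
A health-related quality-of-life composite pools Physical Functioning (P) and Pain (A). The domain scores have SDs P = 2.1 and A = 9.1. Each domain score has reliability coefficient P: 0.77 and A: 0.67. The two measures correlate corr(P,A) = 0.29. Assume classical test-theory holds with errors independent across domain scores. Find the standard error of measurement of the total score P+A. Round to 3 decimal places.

Var(total) = 87.22 + 11.0838 = 98.3038.
True-score variance = 58.8784 + 11.0838 = 69.9622, so reliability = 0.7117.
Error variance = 98.3038 − 69.9622 = 28.3416; SEM = √28.3416 = 5.324.

5.324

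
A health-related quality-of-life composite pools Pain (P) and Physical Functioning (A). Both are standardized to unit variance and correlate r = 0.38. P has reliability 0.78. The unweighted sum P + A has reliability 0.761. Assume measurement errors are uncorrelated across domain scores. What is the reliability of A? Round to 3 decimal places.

Var(P+A) = 2 + 2·0.38 = 2.760.
True-score variance = ρ_P + ρ_A + 2·0.38, so 0.761 = (0.78 + ρ_A + 0.76) / 2.760.
ρ_A = 0.761·2.760 − 0.78 − 0.76 = 0.560.

0.560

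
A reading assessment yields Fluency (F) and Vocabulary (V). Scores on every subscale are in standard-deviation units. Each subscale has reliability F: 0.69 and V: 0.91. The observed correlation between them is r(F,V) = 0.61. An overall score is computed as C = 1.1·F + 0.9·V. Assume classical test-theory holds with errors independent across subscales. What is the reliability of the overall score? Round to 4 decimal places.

Var(C) = 1.1² + 0.9² + 2·[0.99·0.61] = 2.02 + 1.2078 = 3.2278.
Under uncorrelated errors the observed covariances equal the true-score covariances, so only the own-variance terms attenuate.
True-score variance = [1.1²·0.69 + 0.9²·0.91] + 1.2078 = 1.572 + 1.2078 = 2.7798.
Reliability = 2.7798 / 3.2278 = 0.8612.

0.8612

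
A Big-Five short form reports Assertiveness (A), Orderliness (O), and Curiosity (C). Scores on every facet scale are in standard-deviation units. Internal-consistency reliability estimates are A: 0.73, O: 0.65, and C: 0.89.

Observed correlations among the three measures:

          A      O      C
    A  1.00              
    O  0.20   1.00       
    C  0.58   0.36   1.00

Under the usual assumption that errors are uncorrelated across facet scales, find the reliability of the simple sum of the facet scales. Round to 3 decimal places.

Var(A+O+C) = 3 + 2·[0.20 + 0.58 + 0.36] = 3 + 2.28 = 5.28.
Under uncorrelated errors the observed covariances equal the true-score covariances, so only the own-variance terms attenuate.
True-score variance = [0.73 + 0.65 + 0.89] + 2.28 = 2.27 + 2.28 = 4.55.
Reliability = 4.55 / 5.28 = 0.862.

0.862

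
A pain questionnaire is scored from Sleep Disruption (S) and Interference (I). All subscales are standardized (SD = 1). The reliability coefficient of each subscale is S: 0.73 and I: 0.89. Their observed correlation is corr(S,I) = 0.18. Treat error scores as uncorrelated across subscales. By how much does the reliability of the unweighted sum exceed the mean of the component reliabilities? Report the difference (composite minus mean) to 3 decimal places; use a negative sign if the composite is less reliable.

Var(sum) = 2 + 0.36 = 2.36; true-score variance = 1.62 + 0.36 = 1.98; composite reliability = 0.8390.
Mean component reliability = 0.8100.
Difference = 0.8390 − 0.8100 = 0.029.

0.029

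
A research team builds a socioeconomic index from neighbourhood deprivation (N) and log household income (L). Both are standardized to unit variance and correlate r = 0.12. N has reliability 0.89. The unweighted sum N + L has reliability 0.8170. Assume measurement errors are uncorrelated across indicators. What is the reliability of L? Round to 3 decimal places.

0.700

Var(N+L) = 2 + 2·0.12 = 2.240.
True-score variance = ρ_N + ρ_L + 2·0.12, so 0.8170 = (0.89 + ρ_L + 0.24) / 2.240.
ρ_L = 0.8170·2.240 − 0.89 − 0.24 = 0.700.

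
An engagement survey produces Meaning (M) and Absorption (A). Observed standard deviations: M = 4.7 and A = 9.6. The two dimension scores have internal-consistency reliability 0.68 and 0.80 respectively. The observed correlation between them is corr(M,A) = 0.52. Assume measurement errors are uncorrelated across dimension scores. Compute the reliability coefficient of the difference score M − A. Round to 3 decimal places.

0.621

Var(M−A) = 4.7² + 9.6² − 2·4.7·9.6·0.52 = 114.25 − 46.9248 = 67.3252.
Because errors are independent across components, Cov(Tᵢ,Tⱼ) = Cov(Xᵢ,Xⱼ); the off-diagonal part of the true-score variance is the same as above.
True-score variance = [4.7²·0.68 + 9.6²·0.80] − 46.9248 = 88.7492 − 46.9248 = 41.8244.
Reliability = 41.8244 / 67.3252 = 0.621.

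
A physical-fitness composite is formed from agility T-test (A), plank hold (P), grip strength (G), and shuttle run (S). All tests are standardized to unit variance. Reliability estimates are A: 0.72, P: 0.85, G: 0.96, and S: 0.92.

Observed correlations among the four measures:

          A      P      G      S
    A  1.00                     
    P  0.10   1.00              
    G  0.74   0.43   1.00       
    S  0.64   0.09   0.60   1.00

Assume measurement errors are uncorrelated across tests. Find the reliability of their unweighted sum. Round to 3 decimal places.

0.940

Var(A+P+G+S) = 4 + 2·[0.10 + 0.74 + 0.64 + 0.43 + 0.09 + 0.60] = 4 + 5.2 = 9.2.
Because errors are independent across components, Cov(Tᵢ,Tⱼ) = Cov(Xᵢ,Xⱼ); the off-diagonal part of the true-score variance is the same as above.
True-score variance = [0.72 + 0.85 + 0.96 + 0.92] + 5.2 = 3.45 + 5.2 = 8.65.
Reliability = 8.65 / 9.2 = 0.940.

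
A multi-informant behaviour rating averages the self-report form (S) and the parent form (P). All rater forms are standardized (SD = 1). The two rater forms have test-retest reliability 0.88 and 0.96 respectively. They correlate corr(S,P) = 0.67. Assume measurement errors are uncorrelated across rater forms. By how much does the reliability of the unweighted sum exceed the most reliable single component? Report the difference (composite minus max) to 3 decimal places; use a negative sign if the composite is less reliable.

-0.008

Var(sum) = 2 + 1.34 = 3.34; true-score variance = 1.84 + 1.34 = 3.18; composite reliability = 0.9521.
Max component reliability = 0.9600.
Difference = 0.9521 − 0.9600 = -0.008.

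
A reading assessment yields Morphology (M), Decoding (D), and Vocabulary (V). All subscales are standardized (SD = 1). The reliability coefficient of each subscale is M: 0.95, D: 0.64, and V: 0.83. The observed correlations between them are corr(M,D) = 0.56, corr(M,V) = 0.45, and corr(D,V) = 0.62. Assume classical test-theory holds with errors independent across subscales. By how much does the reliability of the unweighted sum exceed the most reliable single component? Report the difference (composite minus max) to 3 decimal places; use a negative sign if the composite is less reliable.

-0.043

Var(sum) = 3 + 3.26 = 6.26; true-score variance = 2.42 + 3.26 = 5.68; composite reliability = 0.9073.
Max component reliability = 0.9500.
Difference = 0.9073 − 0.9500 = -0.043.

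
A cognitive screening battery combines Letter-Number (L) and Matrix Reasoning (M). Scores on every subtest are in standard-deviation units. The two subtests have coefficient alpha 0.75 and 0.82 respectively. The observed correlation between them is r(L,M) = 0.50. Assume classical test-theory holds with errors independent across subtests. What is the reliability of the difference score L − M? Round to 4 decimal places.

0.5700

Var(L−M) = 1 + 1 − 2·0.50 = 2 − 1 = 1.
With uncorrelated errors the cross-covariances are all true-score covariance, so they carry over unchanged; only the diagonal terms shrink to ρᵢσᵢ².
True-score variance = [0.75 + 0.82] − 1 = 1.57 − 1 = 0.57.
Reliability = 0.57 / 1 = 0.5700.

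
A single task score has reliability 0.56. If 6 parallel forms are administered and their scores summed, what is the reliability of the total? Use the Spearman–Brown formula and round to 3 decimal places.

0.884

ρ_k = kρ / (1 + (k−1)ρ) = 6·0.56 / (1 + 5·0.56) = 3.360 / 3.800 = 0.884.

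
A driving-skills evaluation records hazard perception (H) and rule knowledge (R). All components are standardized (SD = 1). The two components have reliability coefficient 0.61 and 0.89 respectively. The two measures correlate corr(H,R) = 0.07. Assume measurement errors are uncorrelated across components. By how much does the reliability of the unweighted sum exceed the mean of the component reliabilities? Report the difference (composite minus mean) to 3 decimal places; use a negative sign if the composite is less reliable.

0.016

Var(sum) = 2 + 0.14 = 2.14; true-score variance = 1.5 + 0.14 = 1.64; composite reliability = 0.7664.
Mean component reliability = 0.7500.
Difference = 0.7664 − 0.7500 = 0.016.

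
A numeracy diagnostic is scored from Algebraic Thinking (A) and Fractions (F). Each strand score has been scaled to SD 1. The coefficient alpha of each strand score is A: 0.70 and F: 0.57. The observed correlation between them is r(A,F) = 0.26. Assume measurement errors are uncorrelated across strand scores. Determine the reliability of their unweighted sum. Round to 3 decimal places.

0.710

Var(A+F) = 2 + 2·[0.26] = 2 + 0.52 = 2.52.
Under uncorrelated errors the observed covariances equal the true-score covariances, so only the own-variance terms attenuate.
True-score variance = [0.70 + 0.57] + 0.52 = 1.27 + 0.52 = 1.79.
Reliability = 1.79 / 2.52 = 0.710.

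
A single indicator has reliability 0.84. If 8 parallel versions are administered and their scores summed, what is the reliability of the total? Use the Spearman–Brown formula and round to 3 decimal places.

0.977

ρ_k = kρ / (1 + (k−1)ρ) = 8·0.84 / (1 + 7·0.84) = 6.720 / 6.880 = 0.977.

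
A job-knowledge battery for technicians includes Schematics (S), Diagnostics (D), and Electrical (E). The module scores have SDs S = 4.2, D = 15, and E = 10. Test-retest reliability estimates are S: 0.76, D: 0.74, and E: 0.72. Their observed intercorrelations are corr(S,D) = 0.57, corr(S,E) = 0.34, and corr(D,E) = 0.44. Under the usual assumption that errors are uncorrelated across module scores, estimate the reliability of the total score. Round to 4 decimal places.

Var(S+D+E) = 4.2² + 15² + 10² + 2·[4.2·15·0.57 + 4.2·10·0.34 + 15·10·0.44] = 342.64 + 232.38 = 575.02.
Because errors are independent across components, Cov(Tᵢ,Tⱼ) = Cov(Xᵢ,Xⱼ); the off-diagonal part of the true-score variance is the same as above.
True-score variance = [4.2²·0.76 + 15²·0.74 + 10²·0.72] + 232.38 = 251.906 + 232.38 = 484.286.
Reliability = 484.286 / 575.02 = 0.8422.

0.8422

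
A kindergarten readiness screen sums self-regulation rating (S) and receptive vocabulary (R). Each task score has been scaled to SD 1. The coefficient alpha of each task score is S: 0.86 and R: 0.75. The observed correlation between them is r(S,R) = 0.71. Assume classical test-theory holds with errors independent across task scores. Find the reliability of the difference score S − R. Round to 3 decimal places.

0.328

Var(S−R) = 1 + 1 − 2·0.71 = 2 − 1.42 = 0.58.
Because errors are independent across components, Cov(Tᵢ,Tⱼ) = Cov(Xᵢ,Xⱼ); the off-diagonal part of the true-score variance is the same as above.
True-score variance = [0.86 + 0.75] − 1.42 = 1.61 − 1.42 = 0.19.
Reliability = 0.19 / 0.58 = 0.328.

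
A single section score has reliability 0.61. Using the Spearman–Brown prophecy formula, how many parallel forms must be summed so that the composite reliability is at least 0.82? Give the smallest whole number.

k ≥ ρ*(1−ρ₁)/(ρ₁(1−ρ*)) = 0.82·0.39 / (0.61·0.18) = 2.913.
Smallest integer k = 3.

3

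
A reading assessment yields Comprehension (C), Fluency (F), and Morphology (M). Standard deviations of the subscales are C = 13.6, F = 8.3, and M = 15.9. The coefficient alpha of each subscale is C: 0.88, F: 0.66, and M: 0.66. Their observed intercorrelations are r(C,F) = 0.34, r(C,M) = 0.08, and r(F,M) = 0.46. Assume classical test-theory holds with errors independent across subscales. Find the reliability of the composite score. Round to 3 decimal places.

0.822

Var(C+F+M) = 13.6² + 8.3² + 15.9² + 2·[13.6·8.3·0.34 + 13.6·15.9·0.08 + 8.3·15.9·0.46] = 506.66 + 232.769 = 739.429.
Because errors are independent across components, Cov(Tᵢ,Tⱼ) = Cov(Xᵢ,Xⱼ); the off-diagonal part of the true-score variance is the same as above.
True-score variance = [13.6²·0.88 + 8.3²·0.66 + 15.9²·0.66] + 232.769 = 375.087 + 232.769 = 607.856.
Reliability = 607.856 / 739.429 = 0.822.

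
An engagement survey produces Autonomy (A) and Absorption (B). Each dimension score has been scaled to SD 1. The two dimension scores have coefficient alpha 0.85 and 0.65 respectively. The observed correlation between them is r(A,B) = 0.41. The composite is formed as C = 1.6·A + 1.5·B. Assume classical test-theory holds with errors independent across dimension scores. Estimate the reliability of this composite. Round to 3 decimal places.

Var(C) = 1.6² + 1.5² + 2·[2.4·0.41] = 4.81 + 1.968 = 6.778.
Because errors are independent across components, Cov(Tᵢ,Tⱼ) = Cov(Xᵢ,Xⱼ); the off-diagonal part of the true-score variance is the same as above.
True-score variance = [1.6²·0.85 + 1.5²·0.65] + 1.968 = 3.6385 + 1.968 = 5.6065.
Reliability = 5.6065 / 6.778 = 0.827.

0.827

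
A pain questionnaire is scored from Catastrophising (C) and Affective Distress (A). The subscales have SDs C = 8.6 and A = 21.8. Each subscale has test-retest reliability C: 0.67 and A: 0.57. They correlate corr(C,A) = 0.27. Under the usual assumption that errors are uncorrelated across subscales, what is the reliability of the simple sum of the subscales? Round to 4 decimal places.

Var(C+A) = 8.6² + 21.8² + 2·[8.6·21.8·0.27] = 549.2 + 101.239 = 650.439.
Because errors are independent across components, Cov(Tᵢ,Tⱼ) = Cov(Xᵢ,Xⱼ); the off-diagonal part of the true-score variance is the same as above.
True-score variance = [8.6²·0.67 + 21.8²·0.57] + 101.239 = 320.44 + 101.239 = 421.679.
Reliability = 421.679 / 650.439 = 0.6483.

0.6483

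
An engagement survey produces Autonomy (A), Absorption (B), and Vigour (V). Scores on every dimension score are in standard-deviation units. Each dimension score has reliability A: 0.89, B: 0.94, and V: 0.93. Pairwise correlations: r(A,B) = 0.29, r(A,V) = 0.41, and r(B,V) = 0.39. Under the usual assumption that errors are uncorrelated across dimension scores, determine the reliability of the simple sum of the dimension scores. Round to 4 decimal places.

Var(A+B+V) = 3 + 2·[0.29 + 0.41 + 0.39] = 3 + 2.18 = 5.18.
Because errors are independent across components, Cov(Tᵢ,Tⱼ) = Cov(Xᵢ,Xⱼ); the off-diagonal part of the true-score variance is the same as above.
True-score variance = [0.89 + 0.94 + 0.93] + 2.18 = 2.76 + 2.18 = 4.94.
Reliability = 4.94 / 5.18 = 0.9537.

0.9537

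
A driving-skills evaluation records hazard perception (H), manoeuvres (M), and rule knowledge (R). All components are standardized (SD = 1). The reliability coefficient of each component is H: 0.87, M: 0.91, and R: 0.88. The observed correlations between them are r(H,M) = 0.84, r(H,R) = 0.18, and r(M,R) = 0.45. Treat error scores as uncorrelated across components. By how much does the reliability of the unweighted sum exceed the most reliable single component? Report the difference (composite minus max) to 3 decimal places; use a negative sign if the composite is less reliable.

Var(sum) = 3 + 2.94 = 5.94; true-score variance = 2.66 + 2.94 = 5.6; composite reliability = 0.9428.
Max component reliability = 0.9100.
Difference = 0.9428 − 0.9100 = 0.033.

0.033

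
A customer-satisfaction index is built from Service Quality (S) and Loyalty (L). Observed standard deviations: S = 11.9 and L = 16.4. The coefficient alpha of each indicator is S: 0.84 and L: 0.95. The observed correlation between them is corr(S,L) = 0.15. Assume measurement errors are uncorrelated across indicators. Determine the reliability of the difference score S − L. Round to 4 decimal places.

0.8974

Var(S−L) = 11.9² + 16.4² − 2·11.9·16.4·0.15 = 410.57 − 58.548 = 352.022.
Because errors are independent across components, Cov(Tᵢ,Tⱼ) = Cov(Xᵢ,Xⱼ); the off-diagonal part of the true-score variance is the same as above.
True-score variance = [11.9²·0.84 + 16.4²·0.95] − 58.548 = 374.464 − 58.548 = 315.916.
Reliability = 315.916 / 352.022 = 0.8974.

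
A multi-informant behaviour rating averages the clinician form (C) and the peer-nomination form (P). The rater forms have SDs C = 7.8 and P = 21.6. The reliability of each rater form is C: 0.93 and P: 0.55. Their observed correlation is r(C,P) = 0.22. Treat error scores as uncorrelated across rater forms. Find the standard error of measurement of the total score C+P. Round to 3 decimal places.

14.636

Var(total) = 527.4 + 74.1312 = 601.531.
True-score variance = 313.189 + 74.1312 = 387.32, so reliability = 0.6439.
Error variance = 601.531 − 387.32 = 214.211; SEM = √214.211 = 14.636.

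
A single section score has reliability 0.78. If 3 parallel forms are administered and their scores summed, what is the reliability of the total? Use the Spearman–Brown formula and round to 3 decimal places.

0.914

ρ_k = kρ / (1 + (k−1)ρ) = 3·0.78 / (1 + 2·0.78) = 2.340 / 2.560 = 0.914.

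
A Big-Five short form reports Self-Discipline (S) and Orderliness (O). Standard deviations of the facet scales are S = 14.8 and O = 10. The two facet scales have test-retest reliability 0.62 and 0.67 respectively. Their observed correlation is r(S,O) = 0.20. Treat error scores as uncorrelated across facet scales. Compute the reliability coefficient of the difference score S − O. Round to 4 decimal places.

Var(S−O) = 14.8² + 10² − 2·14.8·10·0.20 = 319.04 − 59.2 = 259.84.
Because errors are independent across components, Cov(Tᵢ,Tⱼ) = Cov(Xᵢ,Xⱼ); the off-diagonal part of the true-score variance is the same as above.
True-score variance = [14.8²·0.62 + 10²·0.67] − 59.2 = 202.805 − 59.2 = 143.605.
Reliability = 143.605 / 259.84 = 0.5527.

0.5527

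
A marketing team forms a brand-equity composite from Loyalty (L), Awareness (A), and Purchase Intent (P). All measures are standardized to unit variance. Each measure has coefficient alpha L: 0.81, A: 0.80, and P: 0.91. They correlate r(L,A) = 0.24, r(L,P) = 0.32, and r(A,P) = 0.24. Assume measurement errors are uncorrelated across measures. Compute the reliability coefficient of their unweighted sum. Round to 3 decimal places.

Var(L+A+P) = 3 + 2·[0.24 + 0.32 + 0.24] = 3 + 1.6 = 4.6.
With uncorrelated errors the cross-covariances are all true-score covariance, so they carry over unchanged; only the diagonal terms shrink to ρᵢσᵢ².
True-score variance = [0.81 + 0.80 + 0.91] + 1.6 = 2.52 + 1.6 = 4.12.
Reliability = 4.12 / 4.6 = 0.896.

0.896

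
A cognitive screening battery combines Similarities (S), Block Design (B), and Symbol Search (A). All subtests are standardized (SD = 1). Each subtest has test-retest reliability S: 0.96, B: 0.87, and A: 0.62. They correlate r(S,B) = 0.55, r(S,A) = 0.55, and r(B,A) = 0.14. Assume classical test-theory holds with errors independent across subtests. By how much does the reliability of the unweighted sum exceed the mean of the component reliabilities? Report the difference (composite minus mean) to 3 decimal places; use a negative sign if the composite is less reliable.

0.083

Var(sum) = 3 + 2.48 = 5.48; true-score variance = 2.45 + 2.48 = 4.93; composite reliability = 0.8996.
Mean component reliability = 0.8167.
Difference = 0.8996 − 0.8167 = 0.083.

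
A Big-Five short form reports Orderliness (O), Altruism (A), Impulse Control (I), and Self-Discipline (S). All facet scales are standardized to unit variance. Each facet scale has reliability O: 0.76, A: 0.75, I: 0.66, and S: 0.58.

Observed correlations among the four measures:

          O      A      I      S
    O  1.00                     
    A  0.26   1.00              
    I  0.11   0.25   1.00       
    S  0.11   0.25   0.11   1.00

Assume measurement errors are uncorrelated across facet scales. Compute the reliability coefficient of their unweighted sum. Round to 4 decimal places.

Var(O+A+I+S) = 4 + 2·[0.26 + 0.11 + 0.11 + 0.25 + 0.25 + 0.11] = 4 + 2.18 = 6.18.
Because errors are independent across components, Cov(Tᵢ,Tⱼ) = Cov(Xᵢ,Xⱼ); the off-diagonal part of the true-score variance is the same as above.
True-score variance = [0.76 + 0.75 + 0.66 + 0.58] + 2.18 = 2.75 + 2.18 = 4.93.
Reliability = 4.93 / 6.18 = 0.7977.

0.7977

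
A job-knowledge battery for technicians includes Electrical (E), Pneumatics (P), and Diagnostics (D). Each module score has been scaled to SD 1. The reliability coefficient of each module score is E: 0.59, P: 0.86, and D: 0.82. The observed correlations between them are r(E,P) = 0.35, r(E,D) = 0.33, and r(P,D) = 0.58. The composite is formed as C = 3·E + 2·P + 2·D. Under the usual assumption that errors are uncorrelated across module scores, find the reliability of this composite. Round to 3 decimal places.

0.833

Var(C) = 3² + 2² + 2² + 2·[6·0.35 + 6·0.33 + 4·0.58] = 17 + 12.8 = 29.8.
With uncorrelated errors the cross-covariances are all true-score covariance, so they carry over unchanged; only the diagonal terms shrink to ρᵢσᵢ².
True-score variance = [3²·0.59 + 2²·0.86 + 2²·0.82] + 12.8 = 12.03 + 12.8 = 24.83.
Reliability = 24.83 / 29.8 = 0.833.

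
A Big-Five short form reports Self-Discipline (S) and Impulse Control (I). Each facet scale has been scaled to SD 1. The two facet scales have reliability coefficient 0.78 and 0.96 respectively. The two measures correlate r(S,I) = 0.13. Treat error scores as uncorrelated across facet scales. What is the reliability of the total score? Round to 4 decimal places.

Var(S+I) = 2 + 2·[0.13] = 2 + 0.26 = 2.26.
Because errors are independent across components, Cov(Tᵢ,Tⱼ) = Cov(Xᵢ,Xⱼ); the off-diagonal part of the true-score variance is the same as above.
True-score variance = [0.78 + 0.96] + 0.26 = 1.74 + 0.26 = 2.
Reliability = 2 / 2.26 = 0.8850.

0.8850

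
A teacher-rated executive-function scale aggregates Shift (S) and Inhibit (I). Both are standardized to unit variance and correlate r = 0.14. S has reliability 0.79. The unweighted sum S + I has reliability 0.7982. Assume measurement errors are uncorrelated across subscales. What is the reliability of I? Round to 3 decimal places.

Var(S+I) = 2 + 2·0.14 = 2.280.
True-score variance = ρ_S + ρ_I + 2·0.14, so 0.7982 = (0.79 + ρ_I + 0.28) / 2.280.
ρ_I = 0.7982·2.280 − 0.79 − 0.28 = 0.750.

0.750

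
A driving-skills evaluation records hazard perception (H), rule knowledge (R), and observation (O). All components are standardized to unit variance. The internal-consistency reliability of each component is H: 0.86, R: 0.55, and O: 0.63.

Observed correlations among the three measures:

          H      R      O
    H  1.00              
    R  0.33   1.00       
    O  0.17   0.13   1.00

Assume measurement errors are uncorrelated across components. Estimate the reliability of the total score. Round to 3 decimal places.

Var(H+R+O) = 3 + 2·[0.33 + 0.17 + 0.13] = 3 + 1.26 = 4.26.
Under uncorrelated errors the observed covariances equal the true-score covariances, so only the own-variance terms attenuate.
True-score variance = [0.86 + 0.55 + 0.63] + 1.26 = 2.04 + 1.26 = 3.3.
Reliability = 3.3 / 4.26 = 0.775.

0.775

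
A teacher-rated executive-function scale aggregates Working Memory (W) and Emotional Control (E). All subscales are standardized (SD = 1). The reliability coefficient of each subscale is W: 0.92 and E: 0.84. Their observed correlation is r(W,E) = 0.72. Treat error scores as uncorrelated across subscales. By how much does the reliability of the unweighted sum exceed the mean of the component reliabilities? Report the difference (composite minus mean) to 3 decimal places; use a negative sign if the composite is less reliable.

Var(sum) = 2 + 1.44 = 3.44; true-score variance = 1.76 + 1.44 = 3.2; composite reliability = 0.9302.
Mean component reliability = 0.8800.
Difference = 0.9302 − 0.8800 = 0.050.

0.050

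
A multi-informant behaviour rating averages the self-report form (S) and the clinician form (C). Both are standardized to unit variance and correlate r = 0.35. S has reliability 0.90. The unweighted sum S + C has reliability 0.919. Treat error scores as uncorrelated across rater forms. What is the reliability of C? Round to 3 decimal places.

Var(S+C) = 2 + 2·0.35 = 2.700.
True-score variance = ρ_S + ρ_C + 2·0.35, so 0.919 = (0.90 + ρ_C + 0.70) / 2.700.
ρ_C = 0.919·2.700 − 0.90 − 0.70 = 0.881.

0.881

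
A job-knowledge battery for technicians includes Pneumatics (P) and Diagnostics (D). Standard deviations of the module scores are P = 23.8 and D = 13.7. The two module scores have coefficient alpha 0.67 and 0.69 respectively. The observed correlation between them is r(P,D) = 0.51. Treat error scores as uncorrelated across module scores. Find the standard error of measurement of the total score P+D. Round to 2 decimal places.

15.66

Var(total) = 754.13 + 332.581 = 1086.71.
True-score variance = 509.021 + 332.581 = 841.602, so reliability = 0.7744.
Error variance = 1086.71 − 841.602 = 245.109; SEM = √245.109 = 15.66.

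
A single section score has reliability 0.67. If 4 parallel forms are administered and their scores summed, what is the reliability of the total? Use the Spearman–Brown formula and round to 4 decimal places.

ρ_k = kρ / (1 + (k−1)ρ) = 4·0.67 / (1 + 3·0.67) = 2.680 / 3.010 = 0.8904.

0.8904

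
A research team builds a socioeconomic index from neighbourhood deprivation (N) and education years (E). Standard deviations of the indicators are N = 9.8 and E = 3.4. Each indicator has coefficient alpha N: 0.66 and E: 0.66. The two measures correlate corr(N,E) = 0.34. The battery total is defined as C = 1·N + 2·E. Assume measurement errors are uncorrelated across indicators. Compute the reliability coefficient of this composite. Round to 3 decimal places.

Var(C) = 9.8² + 2²·3.4² + 2·[2·9.8·3.4·0.34] = 142.28 + 45.3152 = 187.595.
Because errors are independent across components, Cov(Tᵢ,Tⱼ) = Cov(Xᵢ,Xⱼ); the off-diagonal part of the true-score variance is the same as above.
True-score variance = [9.8²·0.66 + 2²·3.4²·0.66] + 45.3152 = 93.9048 + 45.3152 = 139.22.
Reliability = 139.22 / 187.595 = 0.742.

0.742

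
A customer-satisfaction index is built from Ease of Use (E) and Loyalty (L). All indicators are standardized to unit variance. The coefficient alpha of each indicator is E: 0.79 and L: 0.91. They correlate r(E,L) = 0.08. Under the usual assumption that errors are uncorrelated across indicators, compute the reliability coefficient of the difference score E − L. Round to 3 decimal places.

Var(E−L) = 1 + 1 − 2·0.08 = 2 − 0.16 = 1.84.
Because errors are independent across components, Cov(Tᵢ,Tⱼ) = Cov(Xᵢ,Xⱼ); the off-diagonal part of the true-score variance is the same as above.
True-score variance = [0.79 + 0.91] − 0.16 = 1.7 − 0.16 = 1.54.
Reliability = 1.54 / 1.84 = 0.837.

0.837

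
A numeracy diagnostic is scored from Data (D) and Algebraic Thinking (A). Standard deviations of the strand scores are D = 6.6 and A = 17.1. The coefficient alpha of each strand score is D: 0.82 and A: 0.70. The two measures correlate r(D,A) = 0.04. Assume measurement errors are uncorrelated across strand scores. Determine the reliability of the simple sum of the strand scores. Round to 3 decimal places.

Var(D+A) = 6.6² + 17.1² + 2·[6.6·17.1·0.04] = 335.97 + 9.0288 = 344.999.
Under uncorrelated errors the observed covariances equal the true-score covariances, so only the own-variance terms attenuate.
True-score variance = [6.6²·0.82 + 17.1²·0.70] + 9.0288 = 240.406 + 9.0288 = 249.435.
Reliability = 249.435 / 344.999 = 0.723.

0.723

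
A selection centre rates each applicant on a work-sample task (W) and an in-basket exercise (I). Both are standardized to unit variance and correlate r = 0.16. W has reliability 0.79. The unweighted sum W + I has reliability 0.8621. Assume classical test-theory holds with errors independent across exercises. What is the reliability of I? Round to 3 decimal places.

0.890

Var(W+I) = 2 + 2·0.16 = 2.320.
True-score variance = ρ_W + ρ_I + 2·0.16, so 0.8621 = (0.79 + ρ_I + 0.32) / 2.320.
ρ_I = 0.8621·2.320 − 0.79 − 0.32 = 0.890.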